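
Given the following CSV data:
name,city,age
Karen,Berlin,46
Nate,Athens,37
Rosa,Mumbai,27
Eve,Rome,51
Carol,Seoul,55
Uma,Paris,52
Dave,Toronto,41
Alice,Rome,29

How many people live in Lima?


Scanning city column for 'Lima':
Total matches: 0

ANSWER: 0


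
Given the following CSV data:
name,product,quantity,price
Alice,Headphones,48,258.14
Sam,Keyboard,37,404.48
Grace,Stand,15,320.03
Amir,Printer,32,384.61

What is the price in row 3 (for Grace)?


Row 3: Grace
Column 'price' = 320.03

ANSWER: 320.03


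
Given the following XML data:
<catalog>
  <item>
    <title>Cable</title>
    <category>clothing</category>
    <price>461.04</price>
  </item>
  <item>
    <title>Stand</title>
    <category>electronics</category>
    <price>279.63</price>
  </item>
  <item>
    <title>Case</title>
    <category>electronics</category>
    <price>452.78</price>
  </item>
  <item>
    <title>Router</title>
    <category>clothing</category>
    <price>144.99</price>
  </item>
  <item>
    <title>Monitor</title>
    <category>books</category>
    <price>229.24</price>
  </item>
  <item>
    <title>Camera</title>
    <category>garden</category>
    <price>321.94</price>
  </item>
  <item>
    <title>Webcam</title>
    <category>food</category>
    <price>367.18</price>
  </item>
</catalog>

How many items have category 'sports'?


Scanning <item> elements for <category>sports</category>:
Count: 0

ANSWER: 0


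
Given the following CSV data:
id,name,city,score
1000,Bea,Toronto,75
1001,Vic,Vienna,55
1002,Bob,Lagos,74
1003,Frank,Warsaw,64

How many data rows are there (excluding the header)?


Counting rows (excluding header):
Header: id,name,city,score
Data rows: 4

ANSWER: 4


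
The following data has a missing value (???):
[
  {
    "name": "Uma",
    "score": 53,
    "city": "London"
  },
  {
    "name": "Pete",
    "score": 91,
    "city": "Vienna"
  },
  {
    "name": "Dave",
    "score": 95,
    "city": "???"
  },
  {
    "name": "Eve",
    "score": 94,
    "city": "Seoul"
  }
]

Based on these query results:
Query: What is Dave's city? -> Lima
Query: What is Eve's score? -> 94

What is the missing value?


The missing value is Dave's city
From query: Dave's city = Lima

ANSWER: Lima


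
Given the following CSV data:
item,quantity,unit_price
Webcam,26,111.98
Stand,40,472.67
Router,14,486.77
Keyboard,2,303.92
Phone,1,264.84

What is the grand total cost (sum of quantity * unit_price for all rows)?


Computing row totals:
  Webcam: 26 * 111.98 = 2911.48
  Stand: 40 * 472.67 = 18906.8
  Router: 14 * 486.77 = 6814.78
  Keyboard: 2 * 303.92 = 607.84
  Phone: 1 * 264.84 = 264.84
Grand total = 2911.48 + 18906.8 + 6814.78 + 607.84 + 264.84 = 29505.74

ANSWER: 29505.74


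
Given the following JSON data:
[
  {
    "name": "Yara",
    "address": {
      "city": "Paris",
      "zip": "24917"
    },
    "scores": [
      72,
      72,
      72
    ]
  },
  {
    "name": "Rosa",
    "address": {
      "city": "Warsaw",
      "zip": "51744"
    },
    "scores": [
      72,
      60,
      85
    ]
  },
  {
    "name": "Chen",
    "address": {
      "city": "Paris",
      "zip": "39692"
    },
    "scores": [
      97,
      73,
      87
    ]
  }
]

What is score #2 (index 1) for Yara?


Path: records[0].scores[1]
Value: 72

ANSWER: 72


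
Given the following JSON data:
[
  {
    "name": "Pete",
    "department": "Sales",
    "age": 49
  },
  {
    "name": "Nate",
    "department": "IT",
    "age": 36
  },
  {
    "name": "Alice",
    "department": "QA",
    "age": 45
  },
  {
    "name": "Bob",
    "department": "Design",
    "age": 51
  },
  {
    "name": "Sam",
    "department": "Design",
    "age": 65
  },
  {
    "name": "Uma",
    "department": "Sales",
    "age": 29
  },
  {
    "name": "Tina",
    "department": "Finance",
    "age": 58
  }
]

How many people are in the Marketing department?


Scanning records for department = Marketing
  No matches found
Count: 0

ANSWER: 0


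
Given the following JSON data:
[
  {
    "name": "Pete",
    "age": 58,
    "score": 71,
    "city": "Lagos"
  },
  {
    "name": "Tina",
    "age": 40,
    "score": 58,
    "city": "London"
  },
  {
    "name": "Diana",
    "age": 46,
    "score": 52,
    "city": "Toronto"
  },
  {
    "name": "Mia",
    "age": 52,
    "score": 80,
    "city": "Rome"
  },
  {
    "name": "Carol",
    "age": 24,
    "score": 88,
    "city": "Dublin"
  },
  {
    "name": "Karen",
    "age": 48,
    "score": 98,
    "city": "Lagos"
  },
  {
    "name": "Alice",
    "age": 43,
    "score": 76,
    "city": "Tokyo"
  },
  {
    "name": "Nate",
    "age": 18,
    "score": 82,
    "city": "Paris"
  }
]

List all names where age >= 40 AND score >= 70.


Checking both conditions:
  Pete (age=58, score=71) -> YES
  Tina (age=40, score=58) -> no
  Diana (age=46, score=52) -> no
  Mia (age=52, score=80) -> YES
  Carol (age=24, score=88) -> no
  Karen (age=48, score=98) -> YES
  Alice (age=43, score=76) -> YES
  Nate (age=18, score=82) -> no


ANSWER: Pete, Mia, Karen, Alice


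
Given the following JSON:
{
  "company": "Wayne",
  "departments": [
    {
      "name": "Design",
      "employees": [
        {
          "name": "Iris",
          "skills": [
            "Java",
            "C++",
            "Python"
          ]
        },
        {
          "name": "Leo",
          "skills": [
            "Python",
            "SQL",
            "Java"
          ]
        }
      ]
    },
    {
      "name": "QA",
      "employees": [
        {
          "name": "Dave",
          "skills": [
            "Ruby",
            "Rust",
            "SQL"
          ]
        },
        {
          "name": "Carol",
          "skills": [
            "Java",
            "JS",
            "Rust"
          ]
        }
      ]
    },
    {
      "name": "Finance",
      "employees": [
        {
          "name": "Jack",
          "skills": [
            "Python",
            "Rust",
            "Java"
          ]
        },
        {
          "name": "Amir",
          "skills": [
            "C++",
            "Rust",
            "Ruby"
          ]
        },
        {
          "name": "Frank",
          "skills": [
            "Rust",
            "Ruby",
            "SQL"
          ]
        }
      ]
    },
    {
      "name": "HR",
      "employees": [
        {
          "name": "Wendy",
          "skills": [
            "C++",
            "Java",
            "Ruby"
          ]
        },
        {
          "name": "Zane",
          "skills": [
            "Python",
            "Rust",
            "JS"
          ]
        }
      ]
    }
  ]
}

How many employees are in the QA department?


Path: departments[1].employees
Count: 2

ANSWER: 2


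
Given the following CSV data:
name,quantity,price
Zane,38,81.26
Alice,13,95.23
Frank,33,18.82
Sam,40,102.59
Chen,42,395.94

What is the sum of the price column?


Values in 'price' column:
  Row 1: 81.26
  Row 2: 95.23
  Row 3: 18.82
  Row 4: 102.59
  Row 5: 395.94
Sum = 81.26 + 95.23 + 18.82 + 102.59 + 395.94 = 693.84

ANSWER: 693.84


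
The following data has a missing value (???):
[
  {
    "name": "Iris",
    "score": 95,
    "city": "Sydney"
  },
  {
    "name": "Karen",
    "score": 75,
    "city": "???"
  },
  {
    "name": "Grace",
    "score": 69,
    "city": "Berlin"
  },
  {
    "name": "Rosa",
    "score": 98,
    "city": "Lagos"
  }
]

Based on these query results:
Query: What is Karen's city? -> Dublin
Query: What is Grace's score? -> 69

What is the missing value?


The missing value is Karen's city
From query: Karen's city = Dublin

ANSWER: Dublin


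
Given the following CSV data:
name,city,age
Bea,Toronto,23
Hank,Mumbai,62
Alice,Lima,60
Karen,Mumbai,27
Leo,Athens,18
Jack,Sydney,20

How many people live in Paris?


Scanning city column for 'Paris':
Total matches: 0

ANSWER: 0


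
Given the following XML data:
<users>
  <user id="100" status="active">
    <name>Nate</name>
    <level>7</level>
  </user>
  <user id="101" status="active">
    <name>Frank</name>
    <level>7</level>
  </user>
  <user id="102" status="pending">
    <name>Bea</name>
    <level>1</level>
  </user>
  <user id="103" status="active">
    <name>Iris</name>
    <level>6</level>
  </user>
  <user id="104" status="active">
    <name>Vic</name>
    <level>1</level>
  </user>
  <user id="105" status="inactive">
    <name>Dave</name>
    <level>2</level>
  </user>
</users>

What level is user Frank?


Finding user: Frank
<level>7</level>

ANSWER: 7


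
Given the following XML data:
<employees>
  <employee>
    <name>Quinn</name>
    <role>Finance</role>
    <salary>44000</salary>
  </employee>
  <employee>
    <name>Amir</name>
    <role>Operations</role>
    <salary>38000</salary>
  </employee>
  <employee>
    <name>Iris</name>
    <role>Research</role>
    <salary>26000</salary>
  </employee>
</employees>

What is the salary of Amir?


Searching for <employee> with <name>Amir</name>
Found at position 2
<salary>38000</salary>

ANSWER: 38000


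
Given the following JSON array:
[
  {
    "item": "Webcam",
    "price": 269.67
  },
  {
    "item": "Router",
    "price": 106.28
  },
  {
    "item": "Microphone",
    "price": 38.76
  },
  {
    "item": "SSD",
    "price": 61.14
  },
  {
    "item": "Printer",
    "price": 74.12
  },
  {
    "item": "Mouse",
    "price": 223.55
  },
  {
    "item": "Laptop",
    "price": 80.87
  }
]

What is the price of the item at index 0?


Array index 0 -> Webcam
price = 269.67

ANSWER: 269.67


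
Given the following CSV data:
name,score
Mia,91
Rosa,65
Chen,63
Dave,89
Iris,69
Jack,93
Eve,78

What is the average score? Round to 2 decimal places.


Scores: 91, 65, 63, 89, 69, 93, 78
Sum = 548
Count = 7
Average = 548 / 7 = 78.29

ANSWER: 78.29


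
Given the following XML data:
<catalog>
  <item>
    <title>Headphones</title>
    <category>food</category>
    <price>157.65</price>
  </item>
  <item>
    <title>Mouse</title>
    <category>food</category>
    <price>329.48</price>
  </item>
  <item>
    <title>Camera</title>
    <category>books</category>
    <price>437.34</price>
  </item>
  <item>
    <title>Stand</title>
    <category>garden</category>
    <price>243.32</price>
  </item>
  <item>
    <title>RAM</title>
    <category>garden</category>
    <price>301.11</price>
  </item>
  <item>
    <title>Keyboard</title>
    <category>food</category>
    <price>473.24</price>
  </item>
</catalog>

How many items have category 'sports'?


Scanning <item> elements for <category>sports</category>:
Count: 0

ANSWER: 0


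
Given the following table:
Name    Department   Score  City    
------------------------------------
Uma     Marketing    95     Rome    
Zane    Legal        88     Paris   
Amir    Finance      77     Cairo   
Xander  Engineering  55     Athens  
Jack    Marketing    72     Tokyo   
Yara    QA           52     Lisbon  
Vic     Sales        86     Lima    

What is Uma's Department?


Row 1: Uma
Department = Marketing

ANSWER: Marketing


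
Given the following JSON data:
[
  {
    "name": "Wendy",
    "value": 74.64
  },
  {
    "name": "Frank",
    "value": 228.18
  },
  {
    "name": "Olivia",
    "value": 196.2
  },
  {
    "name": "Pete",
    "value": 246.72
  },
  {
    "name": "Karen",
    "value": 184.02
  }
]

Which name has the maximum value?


Comparing values:
  Wendy: 74.64
  Frank: 228.18
  Olivia: 196.2
  Pete: 246.72
  Karen: 184.02
Maximum: Pete (246.72)

ANSWER: Pete


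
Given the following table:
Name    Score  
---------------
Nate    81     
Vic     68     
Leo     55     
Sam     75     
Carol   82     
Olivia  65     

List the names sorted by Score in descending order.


Sorting by Score (descending):
  Carol: 82
  Nate: 81
  Sam: 75
  Vic: 68
  Olivia: 65
  Leo: 55


ANSWER: Carol, Nate, Sam, Vic, Olivia, Leo


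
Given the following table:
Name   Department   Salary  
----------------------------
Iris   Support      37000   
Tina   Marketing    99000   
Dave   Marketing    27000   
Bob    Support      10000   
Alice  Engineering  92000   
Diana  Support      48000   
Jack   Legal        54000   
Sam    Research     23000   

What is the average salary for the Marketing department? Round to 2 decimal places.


Marketing department members:
  Tina: 99000
  Dave: 27000
Sum = 126000
Count = 2
Average = 126000 / 2 = 63000.00

ANSWER: 63000.00


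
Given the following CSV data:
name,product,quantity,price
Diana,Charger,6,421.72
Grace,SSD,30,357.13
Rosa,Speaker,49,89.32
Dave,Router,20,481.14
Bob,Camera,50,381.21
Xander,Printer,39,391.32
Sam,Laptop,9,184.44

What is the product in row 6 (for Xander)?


Row 6: Xander
Column 'product' = Printer

ANSWER: Printer


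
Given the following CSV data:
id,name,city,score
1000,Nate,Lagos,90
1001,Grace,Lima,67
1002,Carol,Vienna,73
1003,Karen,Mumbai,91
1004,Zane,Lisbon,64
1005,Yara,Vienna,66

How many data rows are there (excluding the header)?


Counting rows (excluding header):
Header: id,name,city,score
Data rows: 6

ANSWER: 6


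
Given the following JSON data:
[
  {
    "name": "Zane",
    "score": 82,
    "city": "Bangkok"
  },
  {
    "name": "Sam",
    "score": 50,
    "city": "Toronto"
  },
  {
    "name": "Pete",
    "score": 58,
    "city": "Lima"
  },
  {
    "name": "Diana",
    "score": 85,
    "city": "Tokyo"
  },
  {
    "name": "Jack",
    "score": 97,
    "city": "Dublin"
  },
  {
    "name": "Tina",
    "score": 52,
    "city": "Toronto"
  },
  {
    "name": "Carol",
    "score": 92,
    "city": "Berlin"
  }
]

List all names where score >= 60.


Filtering records where score >= 60:
  Zane (score=82) -> YES
  Sam (score=50) -> no
  Pete (score=58) -> no
  Diana (score=85) -> YES
  Jack (score=97) -> YES
  Tina (score=52) -> no
  Carol (score=92) -> YES


ANSWER: Zane, Diana, Jack, Carol


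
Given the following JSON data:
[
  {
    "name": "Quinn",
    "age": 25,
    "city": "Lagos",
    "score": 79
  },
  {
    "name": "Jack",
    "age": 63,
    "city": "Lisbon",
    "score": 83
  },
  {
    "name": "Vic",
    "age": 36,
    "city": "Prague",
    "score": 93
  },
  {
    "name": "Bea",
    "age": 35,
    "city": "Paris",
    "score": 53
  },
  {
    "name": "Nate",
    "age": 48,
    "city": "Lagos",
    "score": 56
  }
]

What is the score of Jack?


Looking up record where name = Jack
Record index: 1
Field 'score' = 83

ANSWER: 83


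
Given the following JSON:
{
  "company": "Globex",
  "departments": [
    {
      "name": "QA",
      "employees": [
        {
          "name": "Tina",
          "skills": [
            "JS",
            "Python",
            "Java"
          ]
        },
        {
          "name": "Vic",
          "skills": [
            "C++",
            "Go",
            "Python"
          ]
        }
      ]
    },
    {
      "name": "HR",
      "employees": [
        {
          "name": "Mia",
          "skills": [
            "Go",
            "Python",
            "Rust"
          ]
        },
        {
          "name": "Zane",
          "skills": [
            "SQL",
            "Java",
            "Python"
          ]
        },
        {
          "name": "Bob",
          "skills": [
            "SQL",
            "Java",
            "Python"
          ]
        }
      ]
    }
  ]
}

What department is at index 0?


Path: departments[0].name
Value: QA

ANSWER: QA


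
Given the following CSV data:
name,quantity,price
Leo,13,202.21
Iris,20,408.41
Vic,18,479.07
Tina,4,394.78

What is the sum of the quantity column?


Values in 'quantity' column:
  Row 1: 13
  Row 2: 20
  Row 3: 18
  Row 4: 4
Sum = 13 + 20 + 18 + 4 = 55

ANSWER: 55


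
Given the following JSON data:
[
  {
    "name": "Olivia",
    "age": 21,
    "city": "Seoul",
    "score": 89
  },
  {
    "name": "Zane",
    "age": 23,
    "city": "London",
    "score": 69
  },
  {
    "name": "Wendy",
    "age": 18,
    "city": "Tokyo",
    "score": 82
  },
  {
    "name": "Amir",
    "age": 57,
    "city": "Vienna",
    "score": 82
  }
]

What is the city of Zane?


Looking up record where name = Zane
Record index: 1
Field 'city' = London

ANSWER: London


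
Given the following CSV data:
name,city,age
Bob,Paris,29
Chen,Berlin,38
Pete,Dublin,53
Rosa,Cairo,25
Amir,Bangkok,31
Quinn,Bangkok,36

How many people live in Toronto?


Scanning city column for 'Toronto':
Total matches: 0

ANSWER: 0


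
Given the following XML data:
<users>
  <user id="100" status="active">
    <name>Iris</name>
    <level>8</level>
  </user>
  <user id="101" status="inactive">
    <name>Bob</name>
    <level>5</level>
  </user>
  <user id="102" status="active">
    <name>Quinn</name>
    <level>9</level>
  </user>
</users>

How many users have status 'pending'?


Counting users with status='pending':
Count: 0

ANSWER: 0


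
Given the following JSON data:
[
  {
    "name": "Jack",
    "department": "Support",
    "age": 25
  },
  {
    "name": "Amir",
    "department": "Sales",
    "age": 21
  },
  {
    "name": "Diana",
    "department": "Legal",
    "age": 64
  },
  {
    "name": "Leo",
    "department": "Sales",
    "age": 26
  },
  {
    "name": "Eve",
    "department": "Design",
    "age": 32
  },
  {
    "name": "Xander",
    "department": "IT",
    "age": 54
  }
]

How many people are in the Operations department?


Scanning records for department = Operations
  No matches found
Count: 0

ANSWER: 0


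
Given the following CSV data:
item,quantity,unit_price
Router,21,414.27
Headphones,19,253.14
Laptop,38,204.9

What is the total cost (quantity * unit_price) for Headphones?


Row: Headphones
quantity = 19
unit_price = 253.14
total = 19 * 253.14 = 4809.66

ANSWER: 4809.66


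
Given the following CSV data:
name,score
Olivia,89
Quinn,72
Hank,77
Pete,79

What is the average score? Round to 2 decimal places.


Scores: 89, 72, 77, 79
Sum = 317
Count = 4
Average = 317 / 4 = 79.25

ANSWER: 79.25


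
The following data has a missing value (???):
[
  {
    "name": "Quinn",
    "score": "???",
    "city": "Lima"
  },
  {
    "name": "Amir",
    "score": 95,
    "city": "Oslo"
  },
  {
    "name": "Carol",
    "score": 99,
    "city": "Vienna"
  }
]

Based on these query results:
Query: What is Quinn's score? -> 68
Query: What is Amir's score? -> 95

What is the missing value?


The missing value is Quinn's score
From query: Quinn's score = 68

ANSWER: 68


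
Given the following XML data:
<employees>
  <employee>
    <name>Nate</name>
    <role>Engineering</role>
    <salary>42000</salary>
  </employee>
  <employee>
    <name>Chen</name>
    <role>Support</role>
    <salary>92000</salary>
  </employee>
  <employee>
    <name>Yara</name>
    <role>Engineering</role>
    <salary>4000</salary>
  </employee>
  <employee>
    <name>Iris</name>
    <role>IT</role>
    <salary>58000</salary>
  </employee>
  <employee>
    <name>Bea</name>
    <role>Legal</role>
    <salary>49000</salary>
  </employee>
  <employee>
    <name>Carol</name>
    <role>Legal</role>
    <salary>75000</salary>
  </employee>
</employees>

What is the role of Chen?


Searching for <employee> with <name>Chen</name>
Found at position 2
<role>Support</role>

ANSWER: Support


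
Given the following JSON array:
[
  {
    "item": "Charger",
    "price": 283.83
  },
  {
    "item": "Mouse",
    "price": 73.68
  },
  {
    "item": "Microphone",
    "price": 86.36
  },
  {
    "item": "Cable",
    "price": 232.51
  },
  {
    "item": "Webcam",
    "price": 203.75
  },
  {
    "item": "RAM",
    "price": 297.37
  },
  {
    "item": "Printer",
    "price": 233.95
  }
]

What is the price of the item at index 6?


Array index 6 -> Printer
price = 233.95

ANSWER: 233.95


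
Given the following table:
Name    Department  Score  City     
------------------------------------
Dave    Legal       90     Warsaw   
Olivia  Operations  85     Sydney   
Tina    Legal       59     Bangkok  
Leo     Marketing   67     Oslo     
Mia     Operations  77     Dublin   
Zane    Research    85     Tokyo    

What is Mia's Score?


Row 5: Mia
Score = 77

ANSWER: 77


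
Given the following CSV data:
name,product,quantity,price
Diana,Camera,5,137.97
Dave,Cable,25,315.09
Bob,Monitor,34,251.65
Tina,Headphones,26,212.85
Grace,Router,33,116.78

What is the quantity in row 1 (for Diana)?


Row 1: Diana
Column 'quantity' = 5

ANSWER: 5


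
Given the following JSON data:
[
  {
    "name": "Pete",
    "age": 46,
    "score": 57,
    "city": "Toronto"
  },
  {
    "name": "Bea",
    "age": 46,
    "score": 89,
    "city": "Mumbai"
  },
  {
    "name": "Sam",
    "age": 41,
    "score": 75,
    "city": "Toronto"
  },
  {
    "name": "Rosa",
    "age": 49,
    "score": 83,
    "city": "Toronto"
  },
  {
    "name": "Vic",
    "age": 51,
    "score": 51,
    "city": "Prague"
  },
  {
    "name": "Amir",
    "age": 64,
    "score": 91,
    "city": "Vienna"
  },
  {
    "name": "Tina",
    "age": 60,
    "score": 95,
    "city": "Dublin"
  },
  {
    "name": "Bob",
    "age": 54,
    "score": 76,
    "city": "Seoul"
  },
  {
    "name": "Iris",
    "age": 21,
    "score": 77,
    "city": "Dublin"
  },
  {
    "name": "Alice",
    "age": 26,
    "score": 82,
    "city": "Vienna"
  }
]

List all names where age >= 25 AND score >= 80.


Checking both conditions:
  Pete (age=46, score=57) -> no
  Bea (age=46, score=89) -> YES
  Sam (age=41, score=75) -> no
  Rosa (age=49, score=83) -> YES
  Vic (age=51, score=51) -> no
  Amir (age=64, score=91) -> YES
  Tina (age=60, score=95) -> YES
  Bob (age=54, score=76) -> no
  Iris (age=21, score=77) -> no
  Alice (age=26, score=82) -> YES


ANSWER: Bea, Rosa, Amir, Tina, Alice


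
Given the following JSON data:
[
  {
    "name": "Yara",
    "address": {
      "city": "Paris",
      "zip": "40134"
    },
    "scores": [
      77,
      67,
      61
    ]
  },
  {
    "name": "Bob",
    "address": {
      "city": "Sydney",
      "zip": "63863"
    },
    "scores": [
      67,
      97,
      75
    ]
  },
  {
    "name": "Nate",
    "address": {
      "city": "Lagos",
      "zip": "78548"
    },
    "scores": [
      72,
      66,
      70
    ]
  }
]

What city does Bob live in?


Path: records[1].address.city
Value: Sydney

ANSWER: Sydney


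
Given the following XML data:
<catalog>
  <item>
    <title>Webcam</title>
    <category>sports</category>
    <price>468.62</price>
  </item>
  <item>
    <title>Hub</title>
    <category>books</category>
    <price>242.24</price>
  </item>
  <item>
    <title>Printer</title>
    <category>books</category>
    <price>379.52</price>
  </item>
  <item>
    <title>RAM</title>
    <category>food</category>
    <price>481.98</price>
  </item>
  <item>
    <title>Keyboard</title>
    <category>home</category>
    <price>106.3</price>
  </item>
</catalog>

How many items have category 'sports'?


Scanning <item> elements for <category>sports</category>:
  Item 1: Webcam -> MATCH
Count: 1

ANSWER: 1


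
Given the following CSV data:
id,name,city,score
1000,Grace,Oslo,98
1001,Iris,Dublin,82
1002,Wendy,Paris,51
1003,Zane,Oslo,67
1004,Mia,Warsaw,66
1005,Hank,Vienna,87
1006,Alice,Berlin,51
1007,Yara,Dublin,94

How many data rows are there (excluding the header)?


Counting rows (excluding header):
Header: id,name,city,score
Data rows: 8

ANSWER: 8


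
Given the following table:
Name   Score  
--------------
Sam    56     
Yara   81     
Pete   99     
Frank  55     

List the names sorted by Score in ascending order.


Sorting by Score (ascending):
  Frank: 55
  Sam: 56
  Yara: 81
  Pete: 99


ANSWER: Frank, Sam, Yara, Pete


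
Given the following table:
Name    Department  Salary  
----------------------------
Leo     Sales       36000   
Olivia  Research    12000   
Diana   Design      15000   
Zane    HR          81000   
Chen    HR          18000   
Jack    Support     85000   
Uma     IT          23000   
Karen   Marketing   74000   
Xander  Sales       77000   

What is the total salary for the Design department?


Design department members:
  Diana: 15000
Total = 15000 = 15000

ANSWER: 15000


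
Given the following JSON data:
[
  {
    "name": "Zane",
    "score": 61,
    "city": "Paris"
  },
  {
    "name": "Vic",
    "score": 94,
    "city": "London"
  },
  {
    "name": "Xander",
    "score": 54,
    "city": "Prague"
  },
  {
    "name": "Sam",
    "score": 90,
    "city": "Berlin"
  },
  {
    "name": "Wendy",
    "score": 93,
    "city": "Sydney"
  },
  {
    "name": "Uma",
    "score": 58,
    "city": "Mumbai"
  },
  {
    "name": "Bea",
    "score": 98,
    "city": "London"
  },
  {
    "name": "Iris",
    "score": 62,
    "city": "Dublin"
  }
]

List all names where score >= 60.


Filtering records where score >= 60:
  Zane (score=61) -> YES
  Vic (score=94) -> YES
  Xander (score=54) -> no
  Sam (score=90) -> YES
  Wendy (score=93) -> YES
  Uma (score=58) -> no
  Bea (score=98) -> YES
  Iris (score=62) -> YES


ANSWER: Zane, Vic, Sam, Wendy, Bea, Iris


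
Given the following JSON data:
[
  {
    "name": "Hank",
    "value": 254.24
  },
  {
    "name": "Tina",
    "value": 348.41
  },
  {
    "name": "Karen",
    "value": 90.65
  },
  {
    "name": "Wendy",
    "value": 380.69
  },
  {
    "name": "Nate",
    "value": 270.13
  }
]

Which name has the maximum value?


Comparing values:
  Hank: 254.24
  Tina: 348.41
  Karen: 90.65
  Wendy: 380.69
  Nate: 270.13
Maximum: Wendy (380.69)

ANSWER: Wendy


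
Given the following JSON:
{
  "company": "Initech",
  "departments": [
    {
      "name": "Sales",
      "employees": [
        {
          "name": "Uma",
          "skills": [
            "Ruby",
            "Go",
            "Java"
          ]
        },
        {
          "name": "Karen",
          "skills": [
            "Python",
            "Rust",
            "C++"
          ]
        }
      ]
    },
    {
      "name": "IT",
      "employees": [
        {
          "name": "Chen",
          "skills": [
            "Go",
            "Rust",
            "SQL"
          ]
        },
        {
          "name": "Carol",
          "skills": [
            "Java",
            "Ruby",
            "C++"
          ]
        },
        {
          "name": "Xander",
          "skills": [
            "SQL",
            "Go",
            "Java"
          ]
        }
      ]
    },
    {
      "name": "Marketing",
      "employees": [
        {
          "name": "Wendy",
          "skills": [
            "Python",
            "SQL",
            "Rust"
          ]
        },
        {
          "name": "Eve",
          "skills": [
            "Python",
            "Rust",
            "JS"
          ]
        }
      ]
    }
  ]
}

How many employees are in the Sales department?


Path: departments[0].employees
Count: 2

ANSWER: 2


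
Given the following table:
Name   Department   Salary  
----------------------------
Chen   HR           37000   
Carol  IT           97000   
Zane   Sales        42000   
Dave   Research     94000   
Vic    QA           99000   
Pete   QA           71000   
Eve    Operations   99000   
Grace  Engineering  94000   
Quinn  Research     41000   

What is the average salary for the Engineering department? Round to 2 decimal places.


Engineering department members:
  Grace: 94000
Sum = 94000
Count = 1
Average = 94000 / 1 = 94000.00

ANSWER: 94000.00


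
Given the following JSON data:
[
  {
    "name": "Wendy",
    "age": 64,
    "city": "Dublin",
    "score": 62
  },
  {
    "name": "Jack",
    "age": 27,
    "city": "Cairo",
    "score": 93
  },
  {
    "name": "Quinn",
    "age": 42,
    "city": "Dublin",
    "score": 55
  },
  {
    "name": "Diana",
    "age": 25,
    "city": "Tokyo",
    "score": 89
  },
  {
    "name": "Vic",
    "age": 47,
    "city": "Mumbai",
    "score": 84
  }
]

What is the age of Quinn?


Looking up record where name = Quinn
Record index: 2
Field 'age' = 42

ANSWER: 42


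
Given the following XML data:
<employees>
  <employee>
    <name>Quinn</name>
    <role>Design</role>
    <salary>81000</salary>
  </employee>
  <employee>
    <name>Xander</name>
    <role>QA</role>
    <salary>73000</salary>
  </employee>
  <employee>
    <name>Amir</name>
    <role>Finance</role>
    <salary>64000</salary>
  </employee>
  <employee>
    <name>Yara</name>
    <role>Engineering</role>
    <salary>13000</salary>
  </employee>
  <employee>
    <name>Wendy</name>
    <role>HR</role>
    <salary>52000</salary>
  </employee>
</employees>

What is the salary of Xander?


Searching for <employee> with <name>Xander</name>
Found at position 2
<salary>73000</salary>

ANSWER: 73000


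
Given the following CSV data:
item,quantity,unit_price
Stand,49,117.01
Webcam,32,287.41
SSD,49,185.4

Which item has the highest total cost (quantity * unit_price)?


Computing row totals:
  Stand: 5733.49
  Webcam: 9197.12
  SSD: 9084.6
Maximum: Webcam (9197.12)

ANSWER: Webcam


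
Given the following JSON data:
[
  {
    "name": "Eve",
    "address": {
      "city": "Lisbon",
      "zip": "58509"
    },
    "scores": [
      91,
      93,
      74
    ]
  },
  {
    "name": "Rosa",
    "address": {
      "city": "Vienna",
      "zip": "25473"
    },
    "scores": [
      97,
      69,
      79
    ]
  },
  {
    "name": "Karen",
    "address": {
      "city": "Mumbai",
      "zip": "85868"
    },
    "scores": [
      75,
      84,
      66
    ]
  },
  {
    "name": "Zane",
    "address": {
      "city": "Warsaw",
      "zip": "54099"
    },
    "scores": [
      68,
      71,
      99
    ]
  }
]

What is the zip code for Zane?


Path: records[3].address.zip
Value: 54099

ANSWER: 54099


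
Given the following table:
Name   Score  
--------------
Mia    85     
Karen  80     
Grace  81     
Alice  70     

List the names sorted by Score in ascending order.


Sorting by Score (ascending):
  Alice: 70
  Karen: 80
  Grace: 81
  Mia: 85


ANSWER: Alice, Karen, Grace, Mia


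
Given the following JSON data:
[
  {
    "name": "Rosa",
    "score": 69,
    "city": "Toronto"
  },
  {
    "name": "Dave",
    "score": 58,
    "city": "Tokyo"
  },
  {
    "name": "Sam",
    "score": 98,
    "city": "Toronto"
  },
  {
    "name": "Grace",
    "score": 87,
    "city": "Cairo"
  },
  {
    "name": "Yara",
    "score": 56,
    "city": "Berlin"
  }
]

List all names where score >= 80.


Filtering records where score >= 80:
  Rosa (score=69) -> no
  Dave (score=58) -> no
  Sam (score=98) -> YES
  Grace (score=87) -> YES
  Yara (score=56) -> no


ANSWER: Sam, Grace


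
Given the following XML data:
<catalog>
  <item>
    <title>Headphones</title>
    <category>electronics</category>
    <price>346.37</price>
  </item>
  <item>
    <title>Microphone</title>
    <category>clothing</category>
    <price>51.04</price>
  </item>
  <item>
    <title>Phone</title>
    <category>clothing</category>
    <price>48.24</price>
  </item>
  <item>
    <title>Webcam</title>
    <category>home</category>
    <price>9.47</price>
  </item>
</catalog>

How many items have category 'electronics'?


Scanning <item> elements for <category>electronics</category>:
  Item 1: Headphones -> MATCH
Count: 1

ANSWER: 1


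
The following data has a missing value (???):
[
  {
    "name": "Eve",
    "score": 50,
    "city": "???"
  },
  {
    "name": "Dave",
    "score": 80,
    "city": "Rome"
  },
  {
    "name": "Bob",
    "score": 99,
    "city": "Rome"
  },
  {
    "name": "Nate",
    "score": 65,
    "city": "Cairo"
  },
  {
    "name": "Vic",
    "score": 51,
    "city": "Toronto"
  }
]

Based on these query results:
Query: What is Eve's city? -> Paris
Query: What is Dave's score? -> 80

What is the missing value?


The missing value is Eve's city
From query: Eve's city = Paris

ANSWER: Paris


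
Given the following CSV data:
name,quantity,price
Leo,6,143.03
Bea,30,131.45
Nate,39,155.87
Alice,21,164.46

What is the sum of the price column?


Values in 'price' column:
  Row 1: 143.03
  Row 2: 131.45
  Row 3: 155.87
  Row 4: 164.46
Sum = 143.03 + 131.45 + 155.87 + 164.46 = 594.81

ANSWER: 594.81


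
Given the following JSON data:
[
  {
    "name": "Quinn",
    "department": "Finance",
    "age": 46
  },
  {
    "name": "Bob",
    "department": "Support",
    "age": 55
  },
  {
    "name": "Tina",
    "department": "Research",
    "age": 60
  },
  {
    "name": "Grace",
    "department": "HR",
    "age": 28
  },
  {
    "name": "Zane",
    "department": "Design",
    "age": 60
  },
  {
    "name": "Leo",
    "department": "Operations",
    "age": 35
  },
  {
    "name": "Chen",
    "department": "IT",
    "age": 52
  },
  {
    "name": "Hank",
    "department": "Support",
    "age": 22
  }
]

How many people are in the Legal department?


Scanning records for department = Legal
  No matches found
Count: 0

ANSWER: 0


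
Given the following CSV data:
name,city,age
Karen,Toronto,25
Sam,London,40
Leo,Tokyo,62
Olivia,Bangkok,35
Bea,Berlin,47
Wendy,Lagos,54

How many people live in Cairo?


Scanning city column for 'Cairo':
Total matches: 0

ANSWER: 0


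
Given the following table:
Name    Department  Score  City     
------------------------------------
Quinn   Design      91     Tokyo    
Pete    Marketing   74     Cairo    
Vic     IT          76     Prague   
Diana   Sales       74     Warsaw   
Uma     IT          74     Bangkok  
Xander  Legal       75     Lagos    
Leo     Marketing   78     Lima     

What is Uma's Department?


Row 5: Uma
Department = IT

ANSWER: IT


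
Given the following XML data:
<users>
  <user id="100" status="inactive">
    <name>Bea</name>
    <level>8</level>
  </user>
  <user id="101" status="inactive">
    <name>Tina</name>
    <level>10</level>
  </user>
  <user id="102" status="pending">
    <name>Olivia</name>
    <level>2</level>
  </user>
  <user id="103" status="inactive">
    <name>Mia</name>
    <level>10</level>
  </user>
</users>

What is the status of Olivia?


Finding user with name = Olivia
user id="102" status="pending"

ANSWER: pending


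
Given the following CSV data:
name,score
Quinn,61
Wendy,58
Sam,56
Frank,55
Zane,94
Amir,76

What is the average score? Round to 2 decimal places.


Scores: 61, 58, 56, 55, 94, 76
Sum = 400
Count = 6
Average = 400 / 6 = 66.67

ANSWER: 66.67


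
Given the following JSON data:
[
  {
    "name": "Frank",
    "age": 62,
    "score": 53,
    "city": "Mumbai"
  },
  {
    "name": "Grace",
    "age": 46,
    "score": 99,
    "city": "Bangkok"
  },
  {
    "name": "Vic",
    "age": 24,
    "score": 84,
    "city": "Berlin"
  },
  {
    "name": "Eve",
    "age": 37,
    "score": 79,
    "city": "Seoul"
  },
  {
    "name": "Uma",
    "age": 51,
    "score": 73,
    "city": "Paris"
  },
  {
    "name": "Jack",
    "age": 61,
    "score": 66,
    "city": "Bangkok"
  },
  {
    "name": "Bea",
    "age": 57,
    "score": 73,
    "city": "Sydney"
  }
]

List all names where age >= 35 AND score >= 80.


Checking both conditions:
  Frank (age=62, score=53) -> no
  Grace (age=46, score=99) -> YES
  Vic (age=24, score=84) -> no
  Eve (age=37, score=79) -> no
  Uma (age=51, score=73) -> no
  Jack (age=61, score=66) -> no
  Bea (age=57, score=73) -> no


ANSWER: Grace


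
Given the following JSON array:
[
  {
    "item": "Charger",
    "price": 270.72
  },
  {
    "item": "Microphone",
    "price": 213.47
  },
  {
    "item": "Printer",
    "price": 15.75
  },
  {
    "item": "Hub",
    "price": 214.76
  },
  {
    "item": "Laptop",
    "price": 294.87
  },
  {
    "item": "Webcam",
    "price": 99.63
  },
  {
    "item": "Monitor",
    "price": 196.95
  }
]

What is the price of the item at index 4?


Array index 4 -> Laptop
price = 294.87

ANSWER: 294.87


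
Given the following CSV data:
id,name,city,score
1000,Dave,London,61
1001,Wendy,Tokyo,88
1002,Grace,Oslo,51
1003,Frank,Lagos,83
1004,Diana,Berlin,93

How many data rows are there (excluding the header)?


Counting rows (excluding header):
Header: id,name,city,score
Data rows: 5

ANSWER: 5


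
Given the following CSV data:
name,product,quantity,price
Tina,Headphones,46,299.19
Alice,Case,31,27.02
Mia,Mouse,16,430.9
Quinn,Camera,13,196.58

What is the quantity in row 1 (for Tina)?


Row 1: Tina
Column 'quantity' = 46

ANSWER: 46


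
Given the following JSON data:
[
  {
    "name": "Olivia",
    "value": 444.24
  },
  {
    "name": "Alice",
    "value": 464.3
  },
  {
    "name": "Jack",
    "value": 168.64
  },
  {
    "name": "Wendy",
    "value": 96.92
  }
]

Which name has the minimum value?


Comparing values:
  Olivia: 444.24
  Alice: 464.3
  Jack: 168.64
  Wendy: 96.92
Minimum: Wendy (96.92)

ANSWER: Wendy


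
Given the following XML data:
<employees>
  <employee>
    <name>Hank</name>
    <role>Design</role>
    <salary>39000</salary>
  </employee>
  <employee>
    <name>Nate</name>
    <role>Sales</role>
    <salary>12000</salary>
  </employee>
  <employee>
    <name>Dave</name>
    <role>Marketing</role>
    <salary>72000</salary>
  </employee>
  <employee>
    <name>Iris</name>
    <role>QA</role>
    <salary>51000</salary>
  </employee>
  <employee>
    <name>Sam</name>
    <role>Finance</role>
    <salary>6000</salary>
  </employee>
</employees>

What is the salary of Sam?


Searching for <employee> with <name>Sam</name>
Found at position 5
<salary>6000</salary>

ANSWER: 6000


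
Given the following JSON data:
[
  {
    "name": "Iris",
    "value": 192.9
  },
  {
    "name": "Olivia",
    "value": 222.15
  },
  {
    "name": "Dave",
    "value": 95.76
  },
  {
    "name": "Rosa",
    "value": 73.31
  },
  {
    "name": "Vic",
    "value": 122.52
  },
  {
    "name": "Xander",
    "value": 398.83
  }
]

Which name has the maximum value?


Comparing values:
  Iris: 192.9
  Olivia: 222.15
  Dave: 95.76
  Rosa: 73.31
  Vic: 122.52
  Xander: 398.83
Maximum: Xander (398.83)

ANSWER: Xander


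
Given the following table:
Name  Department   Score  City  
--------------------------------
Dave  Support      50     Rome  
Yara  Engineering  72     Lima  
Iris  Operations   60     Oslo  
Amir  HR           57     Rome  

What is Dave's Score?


Row 1: Dave
Score = 50

ANSWER: 50


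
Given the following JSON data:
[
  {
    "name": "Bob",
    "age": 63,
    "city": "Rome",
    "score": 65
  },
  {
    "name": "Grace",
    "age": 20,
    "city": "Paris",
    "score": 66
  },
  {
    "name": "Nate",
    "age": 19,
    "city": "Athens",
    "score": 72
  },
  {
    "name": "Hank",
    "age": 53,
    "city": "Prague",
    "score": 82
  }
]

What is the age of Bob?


Looking up record where name = Bob
Record index: 0
Field 'age' = 63

ANSWER: 63


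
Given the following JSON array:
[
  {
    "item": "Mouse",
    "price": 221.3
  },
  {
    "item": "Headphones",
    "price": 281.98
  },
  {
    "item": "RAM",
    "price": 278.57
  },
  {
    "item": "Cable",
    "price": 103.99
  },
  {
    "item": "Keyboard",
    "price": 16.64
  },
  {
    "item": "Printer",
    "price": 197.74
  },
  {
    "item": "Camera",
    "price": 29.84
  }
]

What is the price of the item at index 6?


Array index 6 -> Camera
price = 29.84

ANSWER: 29.84


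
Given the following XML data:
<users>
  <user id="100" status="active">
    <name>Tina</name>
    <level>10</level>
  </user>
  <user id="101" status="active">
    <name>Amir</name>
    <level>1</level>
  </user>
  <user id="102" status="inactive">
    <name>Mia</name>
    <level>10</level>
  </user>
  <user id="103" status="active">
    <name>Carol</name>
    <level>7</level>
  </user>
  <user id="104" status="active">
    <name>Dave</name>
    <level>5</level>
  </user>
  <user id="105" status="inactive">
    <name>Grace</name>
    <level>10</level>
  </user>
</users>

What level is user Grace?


Finding user: Grace
<level>10</level>

ANSWER: 10


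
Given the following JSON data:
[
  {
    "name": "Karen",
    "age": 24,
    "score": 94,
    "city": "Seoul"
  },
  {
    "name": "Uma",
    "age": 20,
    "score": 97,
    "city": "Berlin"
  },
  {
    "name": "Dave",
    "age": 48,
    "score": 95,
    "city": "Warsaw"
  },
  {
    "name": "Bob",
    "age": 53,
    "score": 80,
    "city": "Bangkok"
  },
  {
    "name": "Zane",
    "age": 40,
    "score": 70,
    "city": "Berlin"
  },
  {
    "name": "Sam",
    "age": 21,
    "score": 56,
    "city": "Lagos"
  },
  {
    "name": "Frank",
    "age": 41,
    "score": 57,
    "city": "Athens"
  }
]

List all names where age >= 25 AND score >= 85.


Checking both conditions:
  Karen (age=24, score=94) -> no
  Uma (age=20, score=97) -> no
  Dave (age=48, score=95) -> YES
  Bob (age=53, score=80) -> no
  Zane (age=40, score=70) -> no
  Sam (age=21, score=56) -> no
  Frank (age=41, score=57) -> no


ANSWER: Dave
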